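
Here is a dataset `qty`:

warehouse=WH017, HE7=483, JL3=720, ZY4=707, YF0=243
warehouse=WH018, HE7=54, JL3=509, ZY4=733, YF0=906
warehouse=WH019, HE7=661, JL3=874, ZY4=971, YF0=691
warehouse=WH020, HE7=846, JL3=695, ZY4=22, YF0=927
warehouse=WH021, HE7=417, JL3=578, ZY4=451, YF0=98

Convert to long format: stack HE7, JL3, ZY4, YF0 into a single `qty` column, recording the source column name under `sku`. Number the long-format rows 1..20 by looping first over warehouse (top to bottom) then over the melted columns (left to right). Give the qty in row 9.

661

20 rows total (5 × 4). Row 9: index ⌊(9-1)/4⌋ = 2 into warehouse → WH019; (9-1) mod 4 = 0 into the melted columns → HE7.
So row 9 is (WH019, HE7, 661); qty = 661.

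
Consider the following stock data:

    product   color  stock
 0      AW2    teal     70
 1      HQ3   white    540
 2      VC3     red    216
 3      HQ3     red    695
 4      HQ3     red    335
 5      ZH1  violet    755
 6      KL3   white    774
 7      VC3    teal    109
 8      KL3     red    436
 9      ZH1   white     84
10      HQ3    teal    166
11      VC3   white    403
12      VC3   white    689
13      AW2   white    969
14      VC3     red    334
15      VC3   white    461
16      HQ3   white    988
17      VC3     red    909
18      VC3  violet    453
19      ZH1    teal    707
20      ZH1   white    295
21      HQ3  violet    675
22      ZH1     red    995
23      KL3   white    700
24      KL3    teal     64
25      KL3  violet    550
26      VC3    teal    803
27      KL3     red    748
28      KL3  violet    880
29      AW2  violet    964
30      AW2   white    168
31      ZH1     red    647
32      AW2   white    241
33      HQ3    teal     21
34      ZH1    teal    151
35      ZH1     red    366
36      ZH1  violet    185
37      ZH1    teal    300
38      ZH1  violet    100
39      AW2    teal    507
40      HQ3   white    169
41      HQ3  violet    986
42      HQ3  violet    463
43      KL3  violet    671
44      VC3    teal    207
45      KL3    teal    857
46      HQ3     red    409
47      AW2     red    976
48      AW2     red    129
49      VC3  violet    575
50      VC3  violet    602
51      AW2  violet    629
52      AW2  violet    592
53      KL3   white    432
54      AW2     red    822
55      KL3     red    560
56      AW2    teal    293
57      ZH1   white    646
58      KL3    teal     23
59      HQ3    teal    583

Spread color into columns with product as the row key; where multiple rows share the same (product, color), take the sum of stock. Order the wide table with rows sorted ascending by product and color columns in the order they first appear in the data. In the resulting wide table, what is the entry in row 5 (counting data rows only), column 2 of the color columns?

With rows sorted ascending by product, row 5 is product=ZH1. color columns in first-appearance order: teal, white, red, violet; column 2 is white.
Long rows with product=ZH1, color=white: 84 + 295 + 646 = 1025.

1025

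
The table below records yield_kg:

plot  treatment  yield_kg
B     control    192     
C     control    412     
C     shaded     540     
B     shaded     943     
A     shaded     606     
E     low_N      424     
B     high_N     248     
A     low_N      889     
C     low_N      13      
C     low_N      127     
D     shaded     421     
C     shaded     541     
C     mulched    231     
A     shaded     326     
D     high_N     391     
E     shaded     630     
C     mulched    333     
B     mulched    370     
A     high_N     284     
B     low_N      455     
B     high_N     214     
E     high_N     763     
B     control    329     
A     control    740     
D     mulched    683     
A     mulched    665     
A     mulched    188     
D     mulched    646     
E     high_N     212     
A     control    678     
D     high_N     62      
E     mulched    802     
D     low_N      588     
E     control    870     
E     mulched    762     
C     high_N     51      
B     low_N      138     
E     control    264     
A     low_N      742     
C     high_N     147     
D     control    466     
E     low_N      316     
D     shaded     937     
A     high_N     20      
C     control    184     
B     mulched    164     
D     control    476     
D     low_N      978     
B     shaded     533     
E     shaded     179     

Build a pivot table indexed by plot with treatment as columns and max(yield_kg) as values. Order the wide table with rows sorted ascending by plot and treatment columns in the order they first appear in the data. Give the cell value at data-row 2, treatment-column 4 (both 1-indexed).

248

With rows sorted ascending by plot, row 2 is plot=B. treatment columns in first-appearance order: control, shaded, low_N, high_N, mulched; column 4 is high_N.
Long rows with plot=B, treatment=high_N: max(248, 214) = 248.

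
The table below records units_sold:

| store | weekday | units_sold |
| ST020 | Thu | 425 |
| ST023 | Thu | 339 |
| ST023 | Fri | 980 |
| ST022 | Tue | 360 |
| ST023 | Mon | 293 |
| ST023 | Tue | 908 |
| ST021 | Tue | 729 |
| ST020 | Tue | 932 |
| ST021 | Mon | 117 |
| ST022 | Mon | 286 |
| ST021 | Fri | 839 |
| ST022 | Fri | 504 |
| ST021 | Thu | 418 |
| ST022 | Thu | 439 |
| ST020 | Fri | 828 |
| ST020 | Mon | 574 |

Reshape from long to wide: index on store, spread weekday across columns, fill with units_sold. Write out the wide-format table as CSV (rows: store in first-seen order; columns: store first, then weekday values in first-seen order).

Columns: store plus the 4 distinct weekday values (Thu, Fri, Tue, Mon).
For example, row ST020 column Thu takes units_sold=425 from the long row (ST020, Thu).

store,Thu,Fri,Tue,Mon
ST020,425,828,932,574
ST023,339,980,908,293
ST022,439,504,360,286
ST021,418,839,729,117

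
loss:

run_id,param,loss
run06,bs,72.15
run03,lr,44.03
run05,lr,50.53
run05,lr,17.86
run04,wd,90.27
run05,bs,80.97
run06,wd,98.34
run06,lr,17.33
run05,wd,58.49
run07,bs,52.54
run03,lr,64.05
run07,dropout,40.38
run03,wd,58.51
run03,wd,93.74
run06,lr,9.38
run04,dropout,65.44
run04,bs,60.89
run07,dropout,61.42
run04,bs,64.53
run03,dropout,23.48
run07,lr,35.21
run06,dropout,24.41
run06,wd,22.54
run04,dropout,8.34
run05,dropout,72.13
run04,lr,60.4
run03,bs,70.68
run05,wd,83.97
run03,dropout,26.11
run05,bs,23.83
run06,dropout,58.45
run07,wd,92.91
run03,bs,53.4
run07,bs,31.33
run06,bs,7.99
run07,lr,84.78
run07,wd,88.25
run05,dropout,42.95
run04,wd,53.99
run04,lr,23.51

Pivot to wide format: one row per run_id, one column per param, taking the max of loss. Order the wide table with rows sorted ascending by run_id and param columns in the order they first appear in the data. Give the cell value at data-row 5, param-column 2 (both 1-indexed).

84.78

With rows sorted ascending by run_id, row 5 is run_id=run07. param columns in first-appearance order: bs, lr, wd, dropout; column 2 is lr.
Long rows with run_id=run07, param=lr: max(35.21, 84.78) = 84.78.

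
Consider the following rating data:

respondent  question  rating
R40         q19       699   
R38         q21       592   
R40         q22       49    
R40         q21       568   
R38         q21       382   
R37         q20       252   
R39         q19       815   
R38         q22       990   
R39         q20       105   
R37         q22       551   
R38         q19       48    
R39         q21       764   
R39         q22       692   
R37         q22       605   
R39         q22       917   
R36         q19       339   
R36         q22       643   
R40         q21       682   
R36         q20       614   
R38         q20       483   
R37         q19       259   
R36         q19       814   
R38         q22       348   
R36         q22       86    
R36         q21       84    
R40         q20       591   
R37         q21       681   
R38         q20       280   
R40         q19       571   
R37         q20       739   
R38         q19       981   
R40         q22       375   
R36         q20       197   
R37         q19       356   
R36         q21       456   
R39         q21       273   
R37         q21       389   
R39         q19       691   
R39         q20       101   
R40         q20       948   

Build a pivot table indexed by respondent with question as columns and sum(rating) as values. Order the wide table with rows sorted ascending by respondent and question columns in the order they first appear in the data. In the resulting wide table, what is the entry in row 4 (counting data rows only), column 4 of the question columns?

With rows sorted ascending by respondent, row 4 is respondent=R39. question columns in first-appearance order: q19, q21, q22, q20; column 4 is q20.
Long rows with respondent=R39, question=q20: 105 + 101 = 206.

206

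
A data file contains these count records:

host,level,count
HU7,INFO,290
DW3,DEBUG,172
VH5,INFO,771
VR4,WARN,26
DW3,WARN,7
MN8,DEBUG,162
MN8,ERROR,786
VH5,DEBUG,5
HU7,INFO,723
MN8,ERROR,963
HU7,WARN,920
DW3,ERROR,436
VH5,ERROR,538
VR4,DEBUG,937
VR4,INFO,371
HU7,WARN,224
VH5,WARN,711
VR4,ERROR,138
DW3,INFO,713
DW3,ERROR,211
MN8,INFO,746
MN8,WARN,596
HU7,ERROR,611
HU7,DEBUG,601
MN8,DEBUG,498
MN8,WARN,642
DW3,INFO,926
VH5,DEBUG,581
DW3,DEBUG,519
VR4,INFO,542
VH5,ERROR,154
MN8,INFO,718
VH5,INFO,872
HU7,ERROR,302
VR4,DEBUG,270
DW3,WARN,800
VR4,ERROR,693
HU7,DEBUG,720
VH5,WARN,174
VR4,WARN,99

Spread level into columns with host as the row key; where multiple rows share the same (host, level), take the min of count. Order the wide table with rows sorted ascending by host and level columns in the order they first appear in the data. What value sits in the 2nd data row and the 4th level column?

With rows sorted ascending by host, row 2 is host=HU7. level columns in first-appearance order: INFO, DEBUG, WARN, ERROR; column 4 is ERROR.
Long rows with host=HU7, level=ERROR: min(611, 302) = 302.

302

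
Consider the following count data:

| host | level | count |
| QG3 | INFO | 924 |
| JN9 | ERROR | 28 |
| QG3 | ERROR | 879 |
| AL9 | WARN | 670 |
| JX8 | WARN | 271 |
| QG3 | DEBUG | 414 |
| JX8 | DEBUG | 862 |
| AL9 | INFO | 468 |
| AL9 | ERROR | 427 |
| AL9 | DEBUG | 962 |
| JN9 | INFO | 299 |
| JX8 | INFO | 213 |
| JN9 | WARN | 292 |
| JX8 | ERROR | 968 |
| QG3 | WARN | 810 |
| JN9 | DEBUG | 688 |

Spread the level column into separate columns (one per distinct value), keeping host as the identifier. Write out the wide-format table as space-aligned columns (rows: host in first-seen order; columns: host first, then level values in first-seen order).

Columns: host plus the 4 distinct level values (INFO, ERROR, WARN, DEBUG).
For example, row QG3 column INFO takes count=924 from the long row (QG3, INFO).

host  INFO  ERROR  WARN  DEBUG
QG3   924   879    810   414  
JN9   299   28     292   688  
AL9   468   427    670   962  
JX8   213   968    271   862  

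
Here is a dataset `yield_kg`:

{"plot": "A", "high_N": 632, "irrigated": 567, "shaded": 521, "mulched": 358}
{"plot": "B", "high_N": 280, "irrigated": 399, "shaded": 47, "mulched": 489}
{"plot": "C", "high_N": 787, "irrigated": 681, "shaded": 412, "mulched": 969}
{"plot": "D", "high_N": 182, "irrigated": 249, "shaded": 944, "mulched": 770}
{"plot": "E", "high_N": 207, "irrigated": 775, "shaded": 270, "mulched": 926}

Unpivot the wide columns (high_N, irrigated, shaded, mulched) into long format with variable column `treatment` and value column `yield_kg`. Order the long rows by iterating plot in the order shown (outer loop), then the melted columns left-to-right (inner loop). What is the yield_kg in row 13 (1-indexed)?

20 rows total (5 × 4). Row 13: index ⌊(13-1)/4⌋ = 3 into plot → D; (13-1) mod 4 = 0 into the melted columns → high_N.
So row 13 is (D, high_N, 182); yield_kg = 182.

182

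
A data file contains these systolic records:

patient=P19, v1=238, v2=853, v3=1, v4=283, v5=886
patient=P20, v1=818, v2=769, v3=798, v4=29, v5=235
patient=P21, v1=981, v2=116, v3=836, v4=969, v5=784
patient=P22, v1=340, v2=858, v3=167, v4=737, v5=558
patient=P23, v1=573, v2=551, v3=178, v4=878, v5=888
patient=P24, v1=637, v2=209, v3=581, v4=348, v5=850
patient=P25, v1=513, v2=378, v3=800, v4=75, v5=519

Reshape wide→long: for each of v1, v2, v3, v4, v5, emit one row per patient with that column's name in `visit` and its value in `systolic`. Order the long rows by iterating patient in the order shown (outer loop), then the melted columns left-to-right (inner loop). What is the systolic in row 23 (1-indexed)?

35 rows total (7 × 5). Row 23: index ⌊(23-1)/5⌋ = 4 into patient → P23; (23-1) mod 5 = 2 into the melted columns → v3.
So row 23 is (P23, v3, 178); systolic = 178.

178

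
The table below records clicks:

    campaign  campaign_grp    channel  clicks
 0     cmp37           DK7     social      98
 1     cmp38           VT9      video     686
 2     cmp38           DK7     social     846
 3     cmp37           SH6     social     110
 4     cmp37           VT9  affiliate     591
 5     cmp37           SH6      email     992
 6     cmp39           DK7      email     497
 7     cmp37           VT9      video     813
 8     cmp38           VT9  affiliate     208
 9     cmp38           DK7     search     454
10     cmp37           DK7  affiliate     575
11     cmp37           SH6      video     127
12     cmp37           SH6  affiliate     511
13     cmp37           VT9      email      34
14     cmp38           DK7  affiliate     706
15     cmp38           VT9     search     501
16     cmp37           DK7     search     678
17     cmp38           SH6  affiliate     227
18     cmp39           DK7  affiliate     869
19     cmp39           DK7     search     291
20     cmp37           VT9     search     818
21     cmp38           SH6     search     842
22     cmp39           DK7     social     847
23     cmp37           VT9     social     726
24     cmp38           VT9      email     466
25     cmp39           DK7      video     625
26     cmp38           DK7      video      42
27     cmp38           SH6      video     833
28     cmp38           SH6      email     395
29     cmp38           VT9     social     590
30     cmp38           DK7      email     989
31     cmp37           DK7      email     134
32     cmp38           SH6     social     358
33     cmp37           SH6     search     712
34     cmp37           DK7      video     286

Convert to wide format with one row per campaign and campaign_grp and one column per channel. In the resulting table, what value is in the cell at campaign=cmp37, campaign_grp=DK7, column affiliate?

Wide layout: rows indexed by campaign and campaign_grp, columns are the 5 distinct channel values (social, video, affiliate, email, search).
Cell (campaign=cmp37, campaign_grp=DK7, channel=affiliate) draws from the long row where campaign=cmp37, campaign_grp=DK7 and channel=affiliate, which has clicks=575.

575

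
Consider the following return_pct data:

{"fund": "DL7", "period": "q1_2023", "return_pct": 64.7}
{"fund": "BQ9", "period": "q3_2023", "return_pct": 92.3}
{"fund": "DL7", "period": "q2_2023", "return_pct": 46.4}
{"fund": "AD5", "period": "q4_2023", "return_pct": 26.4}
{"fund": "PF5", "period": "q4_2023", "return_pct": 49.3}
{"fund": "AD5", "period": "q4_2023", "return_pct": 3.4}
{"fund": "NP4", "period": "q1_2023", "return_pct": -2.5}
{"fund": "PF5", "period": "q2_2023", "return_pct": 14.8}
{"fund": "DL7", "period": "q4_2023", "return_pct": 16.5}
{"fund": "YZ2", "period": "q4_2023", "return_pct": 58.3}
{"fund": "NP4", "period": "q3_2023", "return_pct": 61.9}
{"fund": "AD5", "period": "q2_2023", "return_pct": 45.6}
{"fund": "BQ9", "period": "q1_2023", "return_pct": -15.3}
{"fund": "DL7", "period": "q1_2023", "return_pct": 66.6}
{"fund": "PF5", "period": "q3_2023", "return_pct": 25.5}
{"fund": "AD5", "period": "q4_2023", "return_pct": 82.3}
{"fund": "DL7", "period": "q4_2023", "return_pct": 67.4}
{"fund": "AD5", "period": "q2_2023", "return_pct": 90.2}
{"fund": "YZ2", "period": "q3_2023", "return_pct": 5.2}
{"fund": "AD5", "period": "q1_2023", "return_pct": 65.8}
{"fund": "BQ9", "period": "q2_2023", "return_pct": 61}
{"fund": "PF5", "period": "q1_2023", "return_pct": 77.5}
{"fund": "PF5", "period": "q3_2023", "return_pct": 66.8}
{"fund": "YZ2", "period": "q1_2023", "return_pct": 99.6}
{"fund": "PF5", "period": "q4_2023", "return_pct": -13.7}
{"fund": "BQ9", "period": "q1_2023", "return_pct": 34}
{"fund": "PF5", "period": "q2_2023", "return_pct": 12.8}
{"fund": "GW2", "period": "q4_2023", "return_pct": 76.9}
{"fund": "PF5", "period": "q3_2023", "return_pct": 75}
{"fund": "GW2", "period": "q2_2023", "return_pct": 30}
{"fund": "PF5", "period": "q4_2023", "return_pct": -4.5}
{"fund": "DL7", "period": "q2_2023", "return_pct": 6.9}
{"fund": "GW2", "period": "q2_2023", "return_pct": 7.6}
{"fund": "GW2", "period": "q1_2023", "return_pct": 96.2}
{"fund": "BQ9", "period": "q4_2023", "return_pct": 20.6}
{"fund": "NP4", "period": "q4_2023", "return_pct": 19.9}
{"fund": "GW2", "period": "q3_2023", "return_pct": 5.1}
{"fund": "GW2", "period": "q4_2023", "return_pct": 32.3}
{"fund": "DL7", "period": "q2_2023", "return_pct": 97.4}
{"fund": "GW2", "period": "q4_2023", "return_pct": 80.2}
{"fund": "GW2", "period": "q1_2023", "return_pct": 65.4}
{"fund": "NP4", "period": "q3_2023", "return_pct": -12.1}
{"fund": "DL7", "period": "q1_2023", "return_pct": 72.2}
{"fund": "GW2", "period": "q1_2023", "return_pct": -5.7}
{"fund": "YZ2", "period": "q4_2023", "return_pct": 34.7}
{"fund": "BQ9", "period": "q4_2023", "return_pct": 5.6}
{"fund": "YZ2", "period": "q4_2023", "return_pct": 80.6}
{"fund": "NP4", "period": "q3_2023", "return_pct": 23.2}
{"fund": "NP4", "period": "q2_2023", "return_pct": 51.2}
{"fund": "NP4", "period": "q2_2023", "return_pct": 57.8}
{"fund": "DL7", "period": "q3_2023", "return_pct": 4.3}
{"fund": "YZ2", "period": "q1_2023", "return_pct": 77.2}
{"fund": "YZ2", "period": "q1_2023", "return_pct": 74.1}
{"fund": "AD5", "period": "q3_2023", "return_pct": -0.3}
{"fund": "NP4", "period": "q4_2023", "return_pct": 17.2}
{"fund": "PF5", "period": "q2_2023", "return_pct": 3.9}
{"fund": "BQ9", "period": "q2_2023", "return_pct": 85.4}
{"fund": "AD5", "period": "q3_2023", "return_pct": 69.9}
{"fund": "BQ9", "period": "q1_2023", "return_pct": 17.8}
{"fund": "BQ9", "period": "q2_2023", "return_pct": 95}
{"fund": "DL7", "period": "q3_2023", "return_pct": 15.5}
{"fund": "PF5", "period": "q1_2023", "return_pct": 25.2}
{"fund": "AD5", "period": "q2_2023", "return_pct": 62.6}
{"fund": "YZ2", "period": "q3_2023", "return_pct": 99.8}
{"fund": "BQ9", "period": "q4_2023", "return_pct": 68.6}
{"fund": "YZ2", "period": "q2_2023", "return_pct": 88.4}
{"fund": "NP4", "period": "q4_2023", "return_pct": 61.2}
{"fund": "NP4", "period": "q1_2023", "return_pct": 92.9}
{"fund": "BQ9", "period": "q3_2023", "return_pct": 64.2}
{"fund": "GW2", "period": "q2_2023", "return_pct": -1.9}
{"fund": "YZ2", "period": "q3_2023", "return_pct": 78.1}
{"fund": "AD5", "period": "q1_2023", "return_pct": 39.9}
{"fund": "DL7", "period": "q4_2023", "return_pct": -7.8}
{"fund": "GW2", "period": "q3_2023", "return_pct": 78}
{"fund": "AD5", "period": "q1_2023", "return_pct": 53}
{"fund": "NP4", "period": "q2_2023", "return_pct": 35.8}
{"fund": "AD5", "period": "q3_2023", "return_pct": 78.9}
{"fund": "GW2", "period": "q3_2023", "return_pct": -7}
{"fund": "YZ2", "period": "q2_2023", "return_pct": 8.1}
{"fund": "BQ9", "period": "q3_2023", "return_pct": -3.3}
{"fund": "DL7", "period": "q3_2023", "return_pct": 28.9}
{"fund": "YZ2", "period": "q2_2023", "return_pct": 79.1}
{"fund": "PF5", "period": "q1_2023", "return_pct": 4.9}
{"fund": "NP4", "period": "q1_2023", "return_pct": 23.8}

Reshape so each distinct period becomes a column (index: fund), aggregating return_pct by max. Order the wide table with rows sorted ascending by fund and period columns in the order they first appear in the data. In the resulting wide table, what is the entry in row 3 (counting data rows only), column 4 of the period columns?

With rows sorted ascending by fund, row 3 is fund=DL7. period columns in first-appearance order: q1_2023, q3_2023, q2_2023, q4_2023; column 4 is q4_2023.
Long rows with fund=DL7, period=q4_2023: max(16.5, 67.4, -7.8) = 67.4.

67.4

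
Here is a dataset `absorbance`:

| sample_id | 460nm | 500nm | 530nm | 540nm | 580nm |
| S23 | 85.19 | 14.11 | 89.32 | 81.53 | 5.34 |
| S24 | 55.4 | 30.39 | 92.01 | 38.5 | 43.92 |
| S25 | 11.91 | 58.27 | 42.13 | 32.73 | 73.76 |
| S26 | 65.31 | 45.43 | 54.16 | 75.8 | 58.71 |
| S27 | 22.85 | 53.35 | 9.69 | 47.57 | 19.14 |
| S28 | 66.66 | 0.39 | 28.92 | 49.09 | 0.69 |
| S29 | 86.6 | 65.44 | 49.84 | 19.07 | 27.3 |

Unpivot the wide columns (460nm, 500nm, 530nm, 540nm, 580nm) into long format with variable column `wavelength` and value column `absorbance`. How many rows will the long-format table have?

7 sample_id values × 5 melted columns = 35 rows.

35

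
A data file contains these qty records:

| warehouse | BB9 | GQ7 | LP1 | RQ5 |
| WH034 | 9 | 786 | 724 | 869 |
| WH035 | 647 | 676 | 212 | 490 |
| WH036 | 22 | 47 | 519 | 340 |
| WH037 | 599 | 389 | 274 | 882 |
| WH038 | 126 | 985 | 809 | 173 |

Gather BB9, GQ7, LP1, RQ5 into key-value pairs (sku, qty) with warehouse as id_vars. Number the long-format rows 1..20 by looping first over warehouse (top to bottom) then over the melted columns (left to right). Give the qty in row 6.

20 rows total (5 × 4). Row 6: index ⌊(6-1)/4⌋ = 1 into warehouse → WH035; (6-1) mod 4 = 1 into the melted columns → GQ7.
So row 6 is (WH035, GQ7, 676); qty = 676.

676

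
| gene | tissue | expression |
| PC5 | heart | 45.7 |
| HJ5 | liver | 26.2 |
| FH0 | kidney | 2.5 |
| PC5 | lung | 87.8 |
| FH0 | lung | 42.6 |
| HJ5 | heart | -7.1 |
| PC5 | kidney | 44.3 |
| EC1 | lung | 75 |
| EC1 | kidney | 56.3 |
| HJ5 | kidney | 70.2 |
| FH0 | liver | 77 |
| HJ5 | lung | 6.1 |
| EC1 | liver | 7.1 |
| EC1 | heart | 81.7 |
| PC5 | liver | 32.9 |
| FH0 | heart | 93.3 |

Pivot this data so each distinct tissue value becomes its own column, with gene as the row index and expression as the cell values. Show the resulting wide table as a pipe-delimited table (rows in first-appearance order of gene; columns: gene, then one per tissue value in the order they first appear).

| gene | heart | liver | kidney | lung |
| PC5 | 45.7 | 32.9 | 44.3 | 87.8 |
| HJ5 | -7.1 | 26.2 | 70.2 | 6.1 |
| FH0 | 93.3 | 77 | 2.5 | 42.6 |
| EC1 | 81.7 | 7.1 | 56.3 | 75 |

Columns: gene plus the 4 distinct tissue values (heart, liver, kidney, lung).
For example, row PC5 column heart takes expression=45.7 from the long row (PC5, heart).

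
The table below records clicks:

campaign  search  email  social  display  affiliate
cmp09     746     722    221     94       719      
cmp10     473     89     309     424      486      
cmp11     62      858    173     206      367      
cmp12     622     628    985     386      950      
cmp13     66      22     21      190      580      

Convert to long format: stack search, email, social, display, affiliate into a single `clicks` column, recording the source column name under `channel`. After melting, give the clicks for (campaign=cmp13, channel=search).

Unpivoting turns each (campaign, wide-column) pair into one long row.
The wide cell at row cmp13, column search holds 66, so the long row (cmp13, search) has clicks=66.

66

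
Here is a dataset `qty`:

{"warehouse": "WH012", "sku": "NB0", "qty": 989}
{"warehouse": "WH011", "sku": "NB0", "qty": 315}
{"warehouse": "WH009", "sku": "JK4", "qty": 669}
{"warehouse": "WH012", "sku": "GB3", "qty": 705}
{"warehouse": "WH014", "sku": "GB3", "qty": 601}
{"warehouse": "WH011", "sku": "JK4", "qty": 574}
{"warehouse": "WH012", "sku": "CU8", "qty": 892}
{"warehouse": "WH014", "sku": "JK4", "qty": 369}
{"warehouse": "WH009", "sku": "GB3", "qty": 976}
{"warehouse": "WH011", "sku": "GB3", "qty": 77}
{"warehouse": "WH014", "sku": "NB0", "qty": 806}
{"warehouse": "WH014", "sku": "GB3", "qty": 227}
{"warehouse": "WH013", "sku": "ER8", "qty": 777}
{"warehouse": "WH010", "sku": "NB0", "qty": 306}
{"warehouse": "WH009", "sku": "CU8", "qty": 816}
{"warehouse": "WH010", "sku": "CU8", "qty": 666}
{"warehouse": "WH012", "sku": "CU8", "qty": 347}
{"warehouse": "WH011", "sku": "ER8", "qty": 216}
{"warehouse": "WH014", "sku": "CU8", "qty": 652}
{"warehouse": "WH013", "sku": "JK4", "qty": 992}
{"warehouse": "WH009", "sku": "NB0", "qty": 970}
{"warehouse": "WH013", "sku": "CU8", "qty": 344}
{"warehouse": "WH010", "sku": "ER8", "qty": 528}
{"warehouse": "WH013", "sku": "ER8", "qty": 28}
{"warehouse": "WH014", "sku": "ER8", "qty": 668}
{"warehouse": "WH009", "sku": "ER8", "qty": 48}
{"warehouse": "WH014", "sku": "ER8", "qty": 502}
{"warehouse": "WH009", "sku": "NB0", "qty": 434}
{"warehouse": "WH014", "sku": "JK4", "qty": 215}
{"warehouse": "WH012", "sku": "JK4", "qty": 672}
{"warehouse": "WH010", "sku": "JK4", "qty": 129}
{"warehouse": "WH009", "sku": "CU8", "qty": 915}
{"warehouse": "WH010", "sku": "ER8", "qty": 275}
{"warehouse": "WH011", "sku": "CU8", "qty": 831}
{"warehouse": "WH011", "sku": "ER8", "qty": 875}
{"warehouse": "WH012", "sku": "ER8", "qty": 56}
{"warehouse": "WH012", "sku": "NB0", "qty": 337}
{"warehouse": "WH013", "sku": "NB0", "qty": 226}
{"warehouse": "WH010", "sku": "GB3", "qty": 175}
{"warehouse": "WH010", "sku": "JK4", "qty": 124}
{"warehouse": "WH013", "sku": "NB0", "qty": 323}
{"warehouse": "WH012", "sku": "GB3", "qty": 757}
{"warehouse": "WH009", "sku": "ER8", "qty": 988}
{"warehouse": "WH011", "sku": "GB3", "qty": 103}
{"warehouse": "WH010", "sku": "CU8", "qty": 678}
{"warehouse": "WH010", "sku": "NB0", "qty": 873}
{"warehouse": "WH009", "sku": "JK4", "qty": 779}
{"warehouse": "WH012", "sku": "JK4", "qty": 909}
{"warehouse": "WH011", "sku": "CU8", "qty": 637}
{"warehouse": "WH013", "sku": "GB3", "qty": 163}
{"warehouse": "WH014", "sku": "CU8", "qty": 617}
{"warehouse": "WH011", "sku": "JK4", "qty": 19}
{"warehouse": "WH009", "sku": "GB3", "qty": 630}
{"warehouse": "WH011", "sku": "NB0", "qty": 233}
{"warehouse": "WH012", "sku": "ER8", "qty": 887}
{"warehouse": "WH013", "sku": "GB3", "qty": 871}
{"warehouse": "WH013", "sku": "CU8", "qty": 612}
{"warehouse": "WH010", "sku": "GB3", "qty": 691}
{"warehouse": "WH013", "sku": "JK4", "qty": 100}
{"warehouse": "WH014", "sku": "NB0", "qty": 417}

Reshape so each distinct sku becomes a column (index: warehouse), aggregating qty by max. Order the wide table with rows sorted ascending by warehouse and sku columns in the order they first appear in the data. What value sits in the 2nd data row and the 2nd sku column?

129

With rows sorted ascending by warehouse, row 2 is warehouse=WH010. sku columns in first-appearance order: NB0, JK4, GB3, CU8, ER8; column 2 is JK4.
Long rows with warehouse=WH010, sku=JK4: max(129, 124) = 129.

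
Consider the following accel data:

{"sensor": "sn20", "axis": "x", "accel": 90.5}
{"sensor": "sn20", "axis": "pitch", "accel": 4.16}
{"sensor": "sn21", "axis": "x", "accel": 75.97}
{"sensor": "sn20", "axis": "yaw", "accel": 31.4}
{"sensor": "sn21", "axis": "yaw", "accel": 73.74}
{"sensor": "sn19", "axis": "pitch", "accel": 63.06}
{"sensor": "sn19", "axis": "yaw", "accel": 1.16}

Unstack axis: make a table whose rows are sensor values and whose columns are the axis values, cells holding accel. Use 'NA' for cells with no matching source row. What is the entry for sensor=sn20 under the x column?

The long row with sensor=sn20, axis=x has accel=90.5.

90.5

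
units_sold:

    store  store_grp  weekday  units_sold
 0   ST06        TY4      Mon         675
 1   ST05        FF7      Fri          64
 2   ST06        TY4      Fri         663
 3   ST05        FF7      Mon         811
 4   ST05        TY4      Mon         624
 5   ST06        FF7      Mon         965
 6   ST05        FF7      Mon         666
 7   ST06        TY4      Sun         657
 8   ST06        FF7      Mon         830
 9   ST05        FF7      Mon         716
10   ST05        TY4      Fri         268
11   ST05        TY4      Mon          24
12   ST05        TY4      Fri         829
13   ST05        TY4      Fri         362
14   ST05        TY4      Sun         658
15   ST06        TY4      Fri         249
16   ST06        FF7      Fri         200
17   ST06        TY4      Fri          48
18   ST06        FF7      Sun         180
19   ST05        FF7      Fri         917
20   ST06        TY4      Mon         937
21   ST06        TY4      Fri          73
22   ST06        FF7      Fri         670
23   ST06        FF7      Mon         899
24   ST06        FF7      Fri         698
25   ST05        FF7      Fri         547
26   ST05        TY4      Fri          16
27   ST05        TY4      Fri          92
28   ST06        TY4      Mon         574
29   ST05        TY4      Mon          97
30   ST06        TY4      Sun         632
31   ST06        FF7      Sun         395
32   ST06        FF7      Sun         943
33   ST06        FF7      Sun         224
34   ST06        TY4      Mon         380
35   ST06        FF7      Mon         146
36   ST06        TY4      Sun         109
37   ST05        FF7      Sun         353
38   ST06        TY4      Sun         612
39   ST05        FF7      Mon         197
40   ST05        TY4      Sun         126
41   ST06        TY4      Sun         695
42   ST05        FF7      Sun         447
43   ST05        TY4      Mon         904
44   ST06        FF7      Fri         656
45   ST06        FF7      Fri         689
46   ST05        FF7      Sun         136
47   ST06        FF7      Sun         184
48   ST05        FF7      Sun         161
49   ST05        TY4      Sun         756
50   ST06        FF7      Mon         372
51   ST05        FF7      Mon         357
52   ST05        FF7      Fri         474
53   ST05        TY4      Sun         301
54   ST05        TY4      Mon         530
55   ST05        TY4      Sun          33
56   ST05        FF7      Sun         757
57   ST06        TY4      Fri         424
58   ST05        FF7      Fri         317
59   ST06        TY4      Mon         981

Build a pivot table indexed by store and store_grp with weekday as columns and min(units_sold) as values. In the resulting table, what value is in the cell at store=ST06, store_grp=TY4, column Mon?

Rows with store=ST06, store_grp=TY4 and weekday=Mon: units_sold values are 675, 937, 574, 380, 981.
min(675, 937, 574, 380, 981) = 380.

380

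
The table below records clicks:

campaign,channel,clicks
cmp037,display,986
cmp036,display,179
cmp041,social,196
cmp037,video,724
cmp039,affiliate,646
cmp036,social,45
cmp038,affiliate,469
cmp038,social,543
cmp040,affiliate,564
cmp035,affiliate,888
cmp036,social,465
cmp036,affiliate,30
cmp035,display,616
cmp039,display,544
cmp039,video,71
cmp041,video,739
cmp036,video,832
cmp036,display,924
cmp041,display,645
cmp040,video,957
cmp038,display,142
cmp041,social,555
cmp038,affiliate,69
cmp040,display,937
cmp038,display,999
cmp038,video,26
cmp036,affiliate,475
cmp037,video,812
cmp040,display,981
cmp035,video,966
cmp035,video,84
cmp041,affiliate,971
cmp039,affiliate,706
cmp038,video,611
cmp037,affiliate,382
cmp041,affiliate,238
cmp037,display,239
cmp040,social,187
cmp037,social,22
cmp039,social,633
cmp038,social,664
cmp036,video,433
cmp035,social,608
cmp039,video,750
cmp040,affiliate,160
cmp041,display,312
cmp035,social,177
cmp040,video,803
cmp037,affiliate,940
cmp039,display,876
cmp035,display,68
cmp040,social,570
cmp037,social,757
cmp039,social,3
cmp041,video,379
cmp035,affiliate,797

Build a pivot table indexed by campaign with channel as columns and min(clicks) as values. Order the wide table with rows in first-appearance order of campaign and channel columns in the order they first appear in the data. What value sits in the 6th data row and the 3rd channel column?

With rows in first-appearance order of campaign, row 6 is campaign=cmp040. channel columns in first-appearance order: display, social, video, affiliate; column 3 is video.
Long rows with campaign=cmp040, channel=video: min(957, 803) = 803.

803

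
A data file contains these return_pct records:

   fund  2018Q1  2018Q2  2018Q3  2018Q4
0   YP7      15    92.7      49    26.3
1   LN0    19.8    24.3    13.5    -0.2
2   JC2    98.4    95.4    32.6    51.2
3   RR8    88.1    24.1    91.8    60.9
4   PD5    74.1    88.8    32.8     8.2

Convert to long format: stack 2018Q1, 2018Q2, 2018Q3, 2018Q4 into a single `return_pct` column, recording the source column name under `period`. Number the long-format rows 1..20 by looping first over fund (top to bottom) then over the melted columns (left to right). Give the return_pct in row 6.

20 rows total (5 × 4). Row 6: index ⌊(6-1)/4⌋ = 1 into fund → LN0; (6-1) mod 4 = 1 into the melted columns → 2018Q2.
So row 6 is (LN0, 2018Q2, 24.3); return_pct = 24.3.

24.3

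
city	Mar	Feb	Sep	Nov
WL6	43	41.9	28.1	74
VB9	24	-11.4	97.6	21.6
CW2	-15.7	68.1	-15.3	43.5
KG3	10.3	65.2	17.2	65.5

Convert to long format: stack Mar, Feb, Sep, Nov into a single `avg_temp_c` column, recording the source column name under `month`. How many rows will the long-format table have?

16

4 city values × 4 melted columns = 16 rows.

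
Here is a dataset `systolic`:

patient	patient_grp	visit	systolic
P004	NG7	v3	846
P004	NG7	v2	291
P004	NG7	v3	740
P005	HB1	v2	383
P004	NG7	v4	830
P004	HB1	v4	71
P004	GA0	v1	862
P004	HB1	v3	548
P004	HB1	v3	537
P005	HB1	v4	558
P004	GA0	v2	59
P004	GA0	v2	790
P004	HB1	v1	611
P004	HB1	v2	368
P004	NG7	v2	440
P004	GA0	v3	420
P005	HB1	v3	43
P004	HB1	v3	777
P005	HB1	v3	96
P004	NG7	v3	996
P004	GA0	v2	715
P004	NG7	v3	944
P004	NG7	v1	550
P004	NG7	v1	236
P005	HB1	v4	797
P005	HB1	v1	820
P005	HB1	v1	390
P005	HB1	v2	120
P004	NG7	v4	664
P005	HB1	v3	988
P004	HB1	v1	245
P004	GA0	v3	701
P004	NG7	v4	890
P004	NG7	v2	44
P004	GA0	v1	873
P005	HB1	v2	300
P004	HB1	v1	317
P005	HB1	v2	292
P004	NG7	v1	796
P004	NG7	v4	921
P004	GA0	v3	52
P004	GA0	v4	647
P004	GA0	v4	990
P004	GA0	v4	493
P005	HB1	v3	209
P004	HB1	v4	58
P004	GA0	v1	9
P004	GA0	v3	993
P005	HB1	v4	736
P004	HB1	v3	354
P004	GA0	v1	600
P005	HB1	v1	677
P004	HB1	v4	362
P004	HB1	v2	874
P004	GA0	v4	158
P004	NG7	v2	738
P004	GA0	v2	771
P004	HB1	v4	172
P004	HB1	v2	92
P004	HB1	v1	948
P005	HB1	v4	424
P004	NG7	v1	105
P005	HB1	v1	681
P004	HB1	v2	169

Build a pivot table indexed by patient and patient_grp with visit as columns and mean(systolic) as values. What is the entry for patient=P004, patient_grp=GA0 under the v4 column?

572

Rows with patient=P004, patient_grp=GA0 and visit=v4: systolic values are 647, 990, 493, 158.
(647 + 990 + 493 + 158) / 4 = 572.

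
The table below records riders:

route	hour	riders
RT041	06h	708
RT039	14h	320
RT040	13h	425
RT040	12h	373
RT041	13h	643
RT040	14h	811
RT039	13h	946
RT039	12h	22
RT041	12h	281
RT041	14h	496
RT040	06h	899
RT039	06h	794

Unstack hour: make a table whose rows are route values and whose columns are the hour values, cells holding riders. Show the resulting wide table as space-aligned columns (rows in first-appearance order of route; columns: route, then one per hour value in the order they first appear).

Columns: route plus the 4 distinct hour values (06h, 14h, 13h, 12h).
For example, row RT041 column 06h takes riders=708 from the long row (RT041, 06h).

route  06h  14h  13h  12h
RT041  708  496  643  281
RT039  794  320  946  22 
RT040  899  811  425  373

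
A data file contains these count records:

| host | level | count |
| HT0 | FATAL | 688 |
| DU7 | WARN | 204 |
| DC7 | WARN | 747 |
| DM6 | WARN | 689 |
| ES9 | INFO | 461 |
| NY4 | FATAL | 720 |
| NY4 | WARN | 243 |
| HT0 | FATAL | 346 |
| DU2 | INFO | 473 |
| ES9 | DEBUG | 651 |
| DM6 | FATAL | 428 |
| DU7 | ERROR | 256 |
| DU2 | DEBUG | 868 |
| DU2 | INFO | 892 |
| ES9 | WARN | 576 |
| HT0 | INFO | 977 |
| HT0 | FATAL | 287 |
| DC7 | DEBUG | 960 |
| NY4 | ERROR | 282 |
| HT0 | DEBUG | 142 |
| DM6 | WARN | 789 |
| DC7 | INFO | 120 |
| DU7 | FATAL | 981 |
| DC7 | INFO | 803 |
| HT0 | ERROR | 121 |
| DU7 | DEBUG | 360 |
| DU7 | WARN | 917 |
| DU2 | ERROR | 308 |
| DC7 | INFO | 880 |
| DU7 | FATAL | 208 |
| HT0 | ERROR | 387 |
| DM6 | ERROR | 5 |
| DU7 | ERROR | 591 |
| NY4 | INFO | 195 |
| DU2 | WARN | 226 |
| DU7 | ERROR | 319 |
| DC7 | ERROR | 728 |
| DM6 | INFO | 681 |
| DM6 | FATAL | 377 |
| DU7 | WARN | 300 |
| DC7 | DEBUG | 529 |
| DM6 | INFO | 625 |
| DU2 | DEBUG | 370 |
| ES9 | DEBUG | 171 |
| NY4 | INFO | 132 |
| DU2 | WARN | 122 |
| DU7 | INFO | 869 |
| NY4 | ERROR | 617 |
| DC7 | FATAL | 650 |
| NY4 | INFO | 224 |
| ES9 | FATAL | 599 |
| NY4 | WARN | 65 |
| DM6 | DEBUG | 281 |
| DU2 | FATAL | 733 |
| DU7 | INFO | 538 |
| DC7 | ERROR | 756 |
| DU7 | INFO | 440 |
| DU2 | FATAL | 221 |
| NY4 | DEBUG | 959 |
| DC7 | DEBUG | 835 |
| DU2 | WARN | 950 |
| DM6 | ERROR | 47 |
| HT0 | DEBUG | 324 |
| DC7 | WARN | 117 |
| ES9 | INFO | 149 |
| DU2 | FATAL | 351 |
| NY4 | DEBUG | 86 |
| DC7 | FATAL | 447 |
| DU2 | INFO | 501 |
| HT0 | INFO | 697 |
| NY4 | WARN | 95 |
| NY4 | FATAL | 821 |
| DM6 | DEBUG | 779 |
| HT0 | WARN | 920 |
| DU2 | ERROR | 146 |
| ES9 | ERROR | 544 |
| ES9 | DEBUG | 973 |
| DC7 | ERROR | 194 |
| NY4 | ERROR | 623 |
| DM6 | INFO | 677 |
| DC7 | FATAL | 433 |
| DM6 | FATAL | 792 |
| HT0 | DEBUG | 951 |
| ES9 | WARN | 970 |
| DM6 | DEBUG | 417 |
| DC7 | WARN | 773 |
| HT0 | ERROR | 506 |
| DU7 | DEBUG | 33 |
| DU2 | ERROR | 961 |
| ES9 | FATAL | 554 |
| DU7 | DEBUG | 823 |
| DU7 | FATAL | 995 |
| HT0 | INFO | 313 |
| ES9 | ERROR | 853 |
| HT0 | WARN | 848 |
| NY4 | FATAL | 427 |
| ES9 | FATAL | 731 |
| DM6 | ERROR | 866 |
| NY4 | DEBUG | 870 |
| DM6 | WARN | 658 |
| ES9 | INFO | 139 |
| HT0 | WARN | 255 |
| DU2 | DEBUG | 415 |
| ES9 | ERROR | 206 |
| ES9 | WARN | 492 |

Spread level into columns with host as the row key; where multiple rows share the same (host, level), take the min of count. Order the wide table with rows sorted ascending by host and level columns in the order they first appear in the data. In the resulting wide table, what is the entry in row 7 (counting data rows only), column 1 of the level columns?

427

With rows sorted ascending by host, row 7 is host=NY4. level columns in first-appearance order: FATAL, WARN, INFO, DEBUG, ERROR; column 1 is FATAL.
Long rows with host=NY4, level=FATAL: min(720, 821, 427) = 427.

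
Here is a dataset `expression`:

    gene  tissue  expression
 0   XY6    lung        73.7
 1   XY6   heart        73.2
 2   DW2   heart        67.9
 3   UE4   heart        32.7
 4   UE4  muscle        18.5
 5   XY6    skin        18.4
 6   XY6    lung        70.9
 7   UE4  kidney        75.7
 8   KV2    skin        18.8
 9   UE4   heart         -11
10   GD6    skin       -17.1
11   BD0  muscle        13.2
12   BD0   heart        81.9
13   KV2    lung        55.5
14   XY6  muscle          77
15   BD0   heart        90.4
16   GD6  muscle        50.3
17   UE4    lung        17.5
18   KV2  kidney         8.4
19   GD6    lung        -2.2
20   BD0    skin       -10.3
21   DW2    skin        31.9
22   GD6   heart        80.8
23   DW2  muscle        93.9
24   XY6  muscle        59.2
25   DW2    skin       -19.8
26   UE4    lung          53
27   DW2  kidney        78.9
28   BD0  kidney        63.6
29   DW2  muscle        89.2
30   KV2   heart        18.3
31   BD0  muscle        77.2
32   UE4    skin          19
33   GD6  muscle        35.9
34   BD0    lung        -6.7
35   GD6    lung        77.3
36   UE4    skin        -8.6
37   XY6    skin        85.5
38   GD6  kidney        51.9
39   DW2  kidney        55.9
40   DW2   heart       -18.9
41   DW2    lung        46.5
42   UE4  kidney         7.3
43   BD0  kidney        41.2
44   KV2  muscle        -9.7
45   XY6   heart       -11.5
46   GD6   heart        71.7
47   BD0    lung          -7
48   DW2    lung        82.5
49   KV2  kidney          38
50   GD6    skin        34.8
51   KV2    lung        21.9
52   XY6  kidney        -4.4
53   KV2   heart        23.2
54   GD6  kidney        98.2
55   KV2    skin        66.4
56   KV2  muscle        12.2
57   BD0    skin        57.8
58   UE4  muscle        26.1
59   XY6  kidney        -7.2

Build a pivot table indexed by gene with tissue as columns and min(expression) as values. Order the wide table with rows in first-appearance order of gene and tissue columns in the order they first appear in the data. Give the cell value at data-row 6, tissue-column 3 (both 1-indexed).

13.2

With rows in first-appearance order of gene, row 6 is gene=BD0. tissue columns in first-appearance order: lung, heart, muscle, skin, kidney; column 3 is muscle.
Long rows with gene=BD0, tissue=muscle: min(13.2, 77.2) = 13.2.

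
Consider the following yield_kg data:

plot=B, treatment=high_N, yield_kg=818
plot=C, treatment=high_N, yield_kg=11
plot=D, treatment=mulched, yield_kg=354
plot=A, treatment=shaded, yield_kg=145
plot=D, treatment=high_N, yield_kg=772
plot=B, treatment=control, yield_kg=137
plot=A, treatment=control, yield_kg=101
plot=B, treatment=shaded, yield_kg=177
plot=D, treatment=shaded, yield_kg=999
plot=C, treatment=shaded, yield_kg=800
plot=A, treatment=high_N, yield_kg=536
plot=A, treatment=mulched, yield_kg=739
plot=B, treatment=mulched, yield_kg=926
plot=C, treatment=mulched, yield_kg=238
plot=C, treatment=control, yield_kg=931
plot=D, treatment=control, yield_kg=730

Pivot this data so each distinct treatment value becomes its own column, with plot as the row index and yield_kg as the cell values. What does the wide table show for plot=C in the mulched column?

238

Wide layout: rows indexed by plot, columns are the 4 distinct treatment values (high_N, mulched, shaded, control).
Cell (plot=C, treatment=mulched) draws from the long row where plot=C and treatment=mulched, which has yield_kg=238.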